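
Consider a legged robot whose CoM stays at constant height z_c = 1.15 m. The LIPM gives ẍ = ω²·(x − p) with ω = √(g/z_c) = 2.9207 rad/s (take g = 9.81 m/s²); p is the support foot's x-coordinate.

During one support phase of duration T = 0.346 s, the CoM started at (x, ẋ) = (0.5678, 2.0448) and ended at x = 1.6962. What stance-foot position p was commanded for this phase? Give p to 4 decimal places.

p = 0.0383

ωT = 2.9207·0.346 = 1.010562; cosh(ωT) = 1.555580, sinh(ωT) = 1.191565
x(T) = p + (x₀−p)·cosh(ωT) + (ẋ₀/ω)·sinh(ωT) ⇒ p·(1 − cosh) = x(T) − x₀·cosh − (ẋ₀/ω)·sinh
numerator   = 1.6962 − (0.5678)·1.555580 − (2.0448/2.9207)·1.191565 = -0.021280
denominator = 1 − 1.555580 = -0.555580
p = -0.021280 / -0.555580 = 0.0383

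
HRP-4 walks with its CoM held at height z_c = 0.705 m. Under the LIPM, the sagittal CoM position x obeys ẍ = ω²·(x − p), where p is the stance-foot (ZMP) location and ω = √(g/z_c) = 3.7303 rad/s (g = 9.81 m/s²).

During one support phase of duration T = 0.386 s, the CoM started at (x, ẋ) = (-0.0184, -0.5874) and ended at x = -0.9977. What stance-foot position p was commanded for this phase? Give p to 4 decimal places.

p = 0.5234

ωT = 3.7303·0.386 = 1.439896; cosh(ωT) = 2.228604, sinh(ωT) = 1.991652
x(T) = p + (x₀−p)·cosh(ωT) + (ẋ₀/ω)·sinh(ωT) ⇒ p·(1 − cosh) = x(T) − x₀·cosh − (ẋ₀/ω)·sinh
numerator   = -0.9977 − (-0.0184)·2.228604 − (-0.5874/3.7303)·1.991652 = -0.643074
denominator = 1 − 2.228604 = -1.228604
p = -0.643074 / -1.228604 = 0.5234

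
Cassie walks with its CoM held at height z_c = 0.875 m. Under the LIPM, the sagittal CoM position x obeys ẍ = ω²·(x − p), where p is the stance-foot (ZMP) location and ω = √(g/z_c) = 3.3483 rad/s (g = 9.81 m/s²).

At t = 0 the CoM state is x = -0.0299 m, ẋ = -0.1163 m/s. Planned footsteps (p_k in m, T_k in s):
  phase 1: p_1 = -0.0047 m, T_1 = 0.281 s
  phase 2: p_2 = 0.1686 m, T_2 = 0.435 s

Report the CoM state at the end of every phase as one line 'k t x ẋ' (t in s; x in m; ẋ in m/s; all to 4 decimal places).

phase 1: p=-0.0047, T=0.281, ωT=0.940872, cosh=1.476251, sinh=1.085964; start (x,ẋ)=(-0.029900, -0.116300) → end (x,ẋ)=(-0.079621, -0.263319)
phase 2: p=0.1686, T=0.435, ωT=1.456511, cosh=2.262004, sinh=2.028956; start (x,ẋ)=(-0.079621, -0.263319) → end (x,ẋ)=(-0.552440, -2.281933)

1 0.2810 -0.0796 -0.2633
2 0.7160 -0.5524 -2.2819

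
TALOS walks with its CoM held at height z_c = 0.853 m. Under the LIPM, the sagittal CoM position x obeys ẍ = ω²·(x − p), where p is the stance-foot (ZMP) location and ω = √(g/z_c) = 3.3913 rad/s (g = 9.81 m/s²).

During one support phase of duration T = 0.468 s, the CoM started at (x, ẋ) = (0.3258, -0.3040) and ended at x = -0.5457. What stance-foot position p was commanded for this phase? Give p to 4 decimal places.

p = 0.7534

ωT = 3.3913·0.468 = 1.587128; cosh(ωT) = 2.547100, sinh(ωT) = 2.342588
x(T) = p + (x₀−p)·cosh(ωT) + (ẋ₀/ω)·sinh(ωT) ⇒ p·(1 − cosh) = x(T) − x₀·cosh − (ẋ₀/ω)·sinh
numerator   = -0.5457 − (0.3258)·2.547100 − (-0.3040/3.3913)·2.342588 = -1.165553
denominator = 1 − 2.547100 = -1.547100
p = -1.165553 / -1.547100 = 0.7534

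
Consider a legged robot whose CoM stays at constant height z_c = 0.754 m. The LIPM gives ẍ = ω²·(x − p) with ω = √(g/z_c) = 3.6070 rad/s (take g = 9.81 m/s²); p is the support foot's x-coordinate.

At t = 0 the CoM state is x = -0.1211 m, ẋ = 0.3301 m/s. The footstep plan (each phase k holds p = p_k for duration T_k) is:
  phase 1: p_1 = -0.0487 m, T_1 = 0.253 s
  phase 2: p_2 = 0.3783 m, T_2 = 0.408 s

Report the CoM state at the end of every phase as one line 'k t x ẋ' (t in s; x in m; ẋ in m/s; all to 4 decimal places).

phase 1: p=-0.0487, T=0.253, ωT=0.912571, cosh=1.446104, sinh=1.044614; start (x,ẋ)=(-0.121100, 0.330100) → end (x,ẋ)=(-0.057799, 0.204562)
phase 2: p=0.3783, T=0.408, ωT=1.471656, cosh=2.292994, sinh=2.063449; start (x,ẋ)=(-0.057799, 0.204562) → end (x,ẋ)=(-0.504648, -2.776763)

1 0.2530 -0.0578 0.2046
2 0.6610 -0.5046 -2.7768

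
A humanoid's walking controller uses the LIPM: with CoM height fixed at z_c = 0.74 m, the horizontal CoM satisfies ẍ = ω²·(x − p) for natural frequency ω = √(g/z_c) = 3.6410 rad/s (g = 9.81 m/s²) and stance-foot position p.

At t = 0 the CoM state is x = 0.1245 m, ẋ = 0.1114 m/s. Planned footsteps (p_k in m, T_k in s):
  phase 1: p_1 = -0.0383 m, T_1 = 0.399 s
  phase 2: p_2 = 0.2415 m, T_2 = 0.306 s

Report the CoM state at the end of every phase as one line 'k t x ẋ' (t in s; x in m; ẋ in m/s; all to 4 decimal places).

1 0.3990 0.3905 1.4488
2 0.7050 1.0339 3.1826

phase 1: p=-0.0383, T=0.399, ωT=1.452759, cosh=2.254408, sinh=2.020484; start (x,ẋ)=(0.124500, 0.111400) → end (x,ẋ)=(0.390536, 1.448793)
phase 2: p=0.2415, T=0.306, ωT=1.114146, cosh=1.687580, sinh=1.359385; start (x,ẋ)=(0.390536, 1.448793) → end (x,ẋ)=(1.033925, 3.182613)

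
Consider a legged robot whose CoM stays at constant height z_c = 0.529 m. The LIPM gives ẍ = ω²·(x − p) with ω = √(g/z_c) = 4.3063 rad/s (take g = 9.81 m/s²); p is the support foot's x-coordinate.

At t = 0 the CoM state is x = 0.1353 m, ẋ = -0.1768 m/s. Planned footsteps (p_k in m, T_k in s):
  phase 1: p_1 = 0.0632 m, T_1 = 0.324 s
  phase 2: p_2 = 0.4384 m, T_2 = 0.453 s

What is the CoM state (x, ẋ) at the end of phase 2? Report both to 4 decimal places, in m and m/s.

x = -0.4652, ẋ = -3.6787

phase 1: p=0.0632, T=0.324, ωT=1.395241, cosh=2.141861, sinh=1.894087; start (x,ẋ)=(0.135300, -0.176800) → end (x,ẋ)=(0.139864, 0.209403)
phase 2: p=0.4384, T=0.453, ωT=1.950754, cosh=3.588078, sinh=3.445911; start (x,ẋ)=(0.139864, 0.209403) → end (x,ẋ)=(-0.465204, -3.678654)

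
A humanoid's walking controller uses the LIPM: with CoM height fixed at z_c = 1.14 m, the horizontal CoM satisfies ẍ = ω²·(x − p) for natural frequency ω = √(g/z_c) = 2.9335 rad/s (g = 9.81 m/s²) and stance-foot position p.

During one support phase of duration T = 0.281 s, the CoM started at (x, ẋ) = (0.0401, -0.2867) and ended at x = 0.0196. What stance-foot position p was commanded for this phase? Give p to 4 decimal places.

ωT = 2.9335·0.281 = 0.824314; cosh(ωT) = 1.359425, sinh(ωT) = 0.920889
x(T) = p + (x₀−p)·cosh(ωT) + (ẋ₀/ω)·sinh(ωT) ⇒ p·(1 − cosh) = x(T) − x₀·cosh − (ẋ₀/ω)·sinh
numerator   = 0.0196 − (0.0401)·1.359425 − (-0.2867/2.9335)·0.920889 = 0.055088
denominator = 1 − 1.359425 = -0.359425
p = 0.055088 / -0.359425 = -0.1533

p = -0.1533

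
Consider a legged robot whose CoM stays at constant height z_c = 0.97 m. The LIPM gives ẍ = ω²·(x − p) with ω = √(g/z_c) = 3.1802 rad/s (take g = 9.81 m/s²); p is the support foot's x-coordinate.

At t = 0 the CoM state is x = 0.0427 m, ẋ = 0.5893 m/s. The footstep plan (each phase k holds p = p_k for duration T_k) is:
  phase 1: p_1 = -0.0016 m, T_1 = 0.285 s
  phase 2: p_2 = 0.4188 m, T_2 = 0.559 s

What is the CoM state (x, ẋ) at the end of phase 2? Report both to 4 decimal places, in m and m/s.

x = 0.8161, ẋ = 1.5200

phase 1: p=-0.0016, T=0.285, ωT=0.906357, cosh=1.439641, sinh=1.035648; start (x,ẋ)=(0.042700, 0.589300) → end (x,ẋ)=(0.254085, 0.994285)
phase 2: p=0.4188, T=0.559, ωT=1.777732, cosh=3.042721, sinh=2.873700; start (x,ẋ)=(0.254085, 0.994285) → end (x,ẋ)=(0.816075, 1.520008)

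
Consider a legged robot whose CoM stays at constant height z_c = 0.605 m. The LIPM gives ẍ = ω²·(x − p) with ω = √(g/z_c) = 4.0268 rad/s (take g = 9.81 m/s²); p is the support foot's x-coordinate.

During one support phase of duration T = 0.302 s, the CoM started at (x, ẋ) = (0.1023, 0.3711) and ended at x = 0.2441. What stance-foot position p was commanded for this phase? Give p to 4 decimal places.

ωT = 4.0268·0.302 = 1.216094; cosh(ωT) = 1.835184, sinh(ωT) = 1.538798
x(T) = p + (x₀−p)·cosh(ωT) + (ẋ₀/ω)·sinh(ωT) ⇒ p·(1 − cosh) = x(T) − x₀·cosh − (ẋ₀/ω)·sinh
numerator   = 0.2441 − (0.1023)·1.835184 − (0.3711/4.0268)·1.538798 = -0.085451
denominator = 1 − 1.835184 = -0.835184
p = -0.085451 / -0.835184 = 0.1023

p = 0.1023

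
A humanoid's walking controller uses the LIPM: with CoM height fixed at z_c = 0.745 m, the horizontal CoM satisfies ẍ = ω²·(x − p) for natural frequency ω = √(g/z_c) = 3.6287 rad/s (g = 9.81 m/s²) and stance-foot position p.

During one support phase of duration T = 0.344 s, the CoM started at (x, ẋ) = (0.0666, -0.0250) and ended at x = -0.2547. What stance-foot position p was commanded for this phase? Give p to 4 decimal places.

p = 0.4169

ωT = 3.6287·0.344 = 1.248273; cosh(ωT) = 1.885660, sinh(ωT) = 1.598660
x(T) = p + (x₀−p)·cosh(ωT) + (ẋ₀/ω)·sinh(ωT) ⇒ p·(1 − cosh) = x(T) − x₀·cosh − (ẋ₀/ω)·sinh
numerator   = -0.2547 − (0.0666)·1.885660 − (-0.0250/3.6287)·1.598660 = -0.369271
denominator = 1 − 1.885660 = -0.885660
p = -0.369271 / -0.885660 = 0.4169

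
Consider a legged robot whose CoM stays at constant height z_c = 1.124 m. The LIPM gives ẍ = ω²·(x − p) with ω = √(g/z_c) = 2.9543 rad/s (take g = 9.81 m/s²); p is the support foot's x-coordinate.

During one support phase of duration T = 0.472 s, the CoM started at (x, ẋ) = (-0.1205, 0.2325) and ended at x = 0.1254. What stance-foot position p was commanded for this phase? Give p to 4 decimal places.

ωT = 2.9543·0.472 = 1.394430; cosh(ωT) = 2.140324, sinh(ωT) = 1.892350
x(T) = p + (x₀−p)·cosh(ωT) + (ẋ₀/ω)·sinh(ωT) ⇒ p·(1 − cosh) = x(T) − x₀·cosh − (ẋ₀/ω)·sinh
numerator   = 0.1254 − (-0.1205)·2.140324 − (0.2325/2.9543)·1.892350 = 0.234383
denominator = 1 − 2.140324 = -1.140324
p = 0.234383 / -1.140324 = -0.2055

p = -0.2055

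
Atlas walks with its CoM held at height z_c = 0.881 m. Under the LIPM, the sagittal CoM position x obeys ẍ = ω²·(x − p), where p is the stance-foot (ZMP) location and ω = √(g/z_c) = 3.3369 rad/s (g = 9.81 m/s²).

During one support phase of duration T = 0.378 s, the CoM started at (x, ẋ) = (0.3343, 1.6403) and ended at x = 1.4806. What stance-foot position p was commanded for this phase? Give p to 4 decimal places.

ωT = 3.3369·0.378 = 1.261348; cosh(ωT) = 1.906725, sinh(ωT) = 1.623453
x(T) = p + (x₀−p)·cosh(ωT) + (ẋ₀/ω)·sinh(ωT) ⇒ p·(1 − cosh) = x(T) − x₀·cosh − (ẋ₀/ω)·sinh
numerator   = 1.4806 − (0.3343)·1.906725 − (1.6403/3.3369)·1.623453 = 0.045151
denominator = 1 − 1.906725 = -0.906725
p = 0.045151 / -0.906725 = -0.0498

p = -0.0498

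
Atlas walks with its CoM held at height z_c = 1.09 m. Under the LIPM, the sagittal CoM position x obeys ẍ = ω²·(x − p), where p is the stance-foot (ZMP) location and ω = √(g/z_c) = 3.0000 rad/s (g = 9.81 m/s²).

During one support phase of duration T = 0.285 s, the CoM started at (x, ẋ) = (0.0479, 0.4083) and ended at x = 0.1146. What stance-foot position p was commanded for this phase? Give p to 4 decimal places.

ωT = 3.0000·0.285 = 0.855000; cosh(ωT) = 1.388329, sinh(ωT) = 0.963046
x(T) = p + (x₀−p)·cosh(ωT) + (ẋ₀/ω)·sinh(ωT) ⇒ p·(1 − cosh) = x(T) − x₀·cosh − (ẋ₀/ω)·sinh
numerator   = 0.1146 − (0.0479)·1.388329 − (0.4083/3.0000)·0.963046 = -0.082971
denominator = 1 − 1.388329 = -0.388329
p = -0.082971 / -0.388329 = 0.2137

p = 0.2137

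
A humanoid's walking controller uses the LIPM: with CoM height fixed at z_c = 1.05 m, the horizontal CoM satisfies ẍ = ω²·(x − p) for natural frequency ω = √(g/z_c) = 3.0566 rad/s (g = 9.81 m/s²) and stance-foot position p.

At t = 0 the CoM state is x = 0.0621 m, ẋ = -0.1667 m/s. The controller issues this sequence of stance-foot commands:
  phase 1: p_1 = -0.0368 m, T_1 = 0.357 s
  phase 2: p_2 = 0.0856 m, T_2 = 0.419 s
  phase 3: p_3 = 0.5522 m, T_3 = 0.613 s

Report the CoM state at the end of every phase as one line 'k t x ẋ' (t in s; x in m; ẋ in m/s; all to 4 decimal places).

1 0.3570 0.0550 0.1231
2 0.7760 0.0932 0.0835
3 1.3890 -0.8907 -4.1822

phase 1: p=-0.0368, T=0.357, ωT=1.091206, cosh=1.656838, sinh=1.321026; start (x,ẋ)=(0.062100, -0.166700) → end (x,ẋ)=(0.055015, 0.123148)
phase 2: p=0.0856, T=0.419, ωT=1.280715, cosh=1.938526, sinh=1.660688; start (x,ẋ)=(0.055015, 0.123148) → end (x,ẋ)=(0.093219, 0.083478)
phase 3: p=0.5522, T=0.613, ωT=1.873696, cosh=3.332938, sinh=3.179383; start (x,ẋ)=(0.093219, 0.083478) → end (x,ẋ)=(-0.890724, -4.182197)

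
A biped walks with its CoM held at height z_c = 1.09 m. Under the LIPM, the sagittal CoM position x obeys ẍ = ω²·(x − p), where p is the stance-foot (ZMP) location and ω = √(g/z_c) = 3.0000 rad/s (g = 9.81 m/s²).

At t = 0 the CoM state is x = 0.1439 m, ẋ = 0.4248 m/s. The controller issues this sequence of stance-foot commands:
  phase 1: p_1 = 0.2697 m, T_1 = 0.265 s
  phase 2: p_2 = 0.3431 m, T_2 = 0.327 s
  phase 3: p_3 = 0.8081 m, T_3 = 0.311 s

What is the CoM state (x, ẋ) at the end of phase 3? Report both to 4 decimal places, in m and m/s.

x = -0.0189, ẋ = -1.8465

phase 1: p=0.2697, T=0.265, ωT=0.795000, cosh=1.333011, sinh=0.881430; start (x,ẋ)=(0.143900, 0.424800) → end (x,ẋ)=(0.226818, 0.233611)
phase 2: p=0.3431, T=0.327, ωT=0.981000, cosh=1.521029, sinh=1.146093; start (x,ẋ)=(0.226818, 0.233611) → end (x,ẋ)=(0.255478, -0.044481)
phase 3: p=0.8081, T=0.311, ωT=0.933000, cosh=1.467748, sinh=1.074376; start (x,ẋ)=(0.255478, -0.044481) → end (x,ẋ)=(-0.018940, -1.846459)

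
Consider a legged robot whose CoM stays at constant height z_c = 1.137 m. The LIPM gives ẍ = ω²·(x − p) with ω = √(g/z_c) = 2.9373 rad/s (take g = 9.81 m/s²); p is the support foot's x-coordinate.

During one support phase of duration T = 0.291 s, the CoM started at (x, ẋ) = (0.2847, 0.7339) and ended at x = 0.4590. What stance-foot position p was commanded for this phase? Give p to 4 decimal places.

p = 0.4554

ωT = 2.9373·0.291 = 0.854754; cosh(ωT) = 1.388092, sinh(ωT) = 0.962705
x(T) = p + (x₀−p)·cosh(ωT) + (ẋ₀/ω)·sinh(ωT) ⇒ p·(1 − cosh) = x(T) − x₀·cosh − (ẋ₀/ω)·sinh
numerator   = 0.4590 − (0.2847)·1.388092 − (0.7339/2.9373)·0.962705 = -0.176727
denominator = 1 − 1.388092 = -0.388092
p = -0.176727 / -0.388092 = 0.4554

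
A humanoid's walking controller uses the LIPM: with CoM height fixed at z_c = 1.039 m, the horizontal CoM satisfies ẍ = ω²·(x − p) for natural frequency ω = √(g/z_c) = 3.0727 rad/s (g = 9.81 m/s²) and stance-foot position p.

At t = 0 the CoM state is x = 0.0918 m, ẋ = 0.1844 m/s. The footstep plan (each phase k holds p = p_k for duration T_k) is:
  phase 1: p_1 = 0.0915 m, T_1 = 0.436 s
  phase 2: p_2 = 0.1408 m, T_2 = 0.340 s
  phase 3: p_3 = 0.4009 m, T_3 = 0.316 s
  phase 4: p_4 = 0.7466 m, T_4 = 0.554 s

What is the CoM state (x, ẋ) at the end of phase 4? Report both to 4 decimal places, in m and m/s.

x = 1.5991, ẋ = 2.8731

phase 1: p=0.0915, T=0.436, ωT=1.339697, cosh=2.039906, sinh=1.777981; start (x,ẋ)=(0.091800, 0.184400) → end (x,ẋ)=(0.198813, 0.377798)
phase 2: p=0.1408, T=0.340, ωT=1.044718, cosh=1.597194, sinh=1.245403; start (x,ẋ)=(0.198813, 0.377798) → end (x,ẋ)=(0.386584, 0.825417)
phase 3: p=0.4009, T=0.316, ωT=0.970973, cosh=1.509614, sinh=1.130899; start (x,ẋ)=(0.386584, 0.825417) → end (x,ẋ)=(0.683080, 1.196312)
phase 4: p=0.7466, T=0.554, ωT=1.702276, cosh=2.834344, sinh=2.652075; start (x,ẋ)=(0.683080, 1.196312) → end (x,ẋ)=(1.599112, 2.873138)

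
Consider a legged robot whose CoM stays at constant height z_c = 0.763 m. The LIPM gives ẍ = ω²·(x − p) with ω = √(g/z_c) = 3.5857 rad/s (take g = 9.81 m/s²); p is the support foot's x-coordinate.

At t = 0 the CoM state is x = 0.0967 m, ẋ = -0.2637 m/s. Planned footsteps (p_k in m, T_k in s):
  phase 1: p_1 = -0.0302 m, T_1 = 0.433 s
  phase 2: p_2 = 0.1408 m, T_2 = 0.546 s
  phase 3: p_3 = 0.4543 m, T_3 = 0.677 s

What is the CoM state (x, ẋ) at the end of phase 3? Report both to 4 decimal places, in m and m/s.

x = 1.9163, ẋ = 5.3471

phase 1: p=-0.0302, T=0.433, ωT=1.552608, cosh=2.467735, sinh=2.256040; start (x,ẋ)=(0.096700, -0.263700) → end (x,ẋ)=(0.117042, 0.375814)
phase 2: p=0.1408, T=0.546, ωT=1.957792, cosh=3.612420, sinh=3.471250; start (x,ẋ)=(0.117042, 0.375814) → end (x,ẋ)=(0.418793, 1.061879)
phase 3: p=0.4543, T=0.677, ωT=2.427519, cosh=5.709495, sinh=5.621239; start (x,ẋ)=(0.418793, 1.061879) → end (x,ẋ)=(1.916260, 5.347104)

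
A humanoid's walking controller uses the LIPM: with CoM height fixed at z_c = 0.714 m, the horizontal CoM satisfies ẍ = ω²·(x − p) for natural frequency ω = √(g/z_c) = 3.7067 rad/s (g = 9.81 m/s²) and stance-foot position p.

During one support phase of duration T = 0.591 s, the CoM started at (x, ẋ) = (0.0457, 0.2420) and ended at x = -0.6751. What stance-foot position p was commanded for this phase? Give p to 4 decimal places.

p = 0.3318

ωT = 3.7067·0.591 = 2.190660; cosh(ωT) = 4.526476, sinh(ωT) = 4.414633
x(T) = p + (x₀−p)·cosh(ωT) + (ẋ₀/ω)·sinh(ωT) ⇒ p·(1 − cosh) = x(T) − x₀·cosh − (ẋ₀/ω)·sinh
numerator   = -0.6751 − (0.0457)·4.526476 − (0.2420/3.7067)·4.414633 = -1.170179
denominator = 1 − 4.526476 = -3.526476
p = -1.170179 / -3.526476 = 0.3318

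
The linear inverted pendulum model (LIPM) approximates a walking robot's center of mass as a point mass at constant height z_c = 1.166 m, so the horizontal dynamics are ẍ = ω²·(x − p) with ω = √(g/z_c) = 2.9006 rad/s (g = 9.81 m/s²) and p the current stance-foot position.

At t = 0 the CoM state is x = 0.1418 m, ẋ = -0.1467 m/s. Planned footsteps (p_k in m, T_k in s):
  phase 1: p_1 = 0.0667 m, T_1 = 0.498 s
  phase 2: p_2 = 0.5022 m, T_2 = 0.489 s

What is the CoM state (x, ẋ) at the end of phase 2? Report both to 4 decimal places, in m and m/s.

phase 1: p=0.0667, T=0.498, ωT=1.444499, cosh=2.237795, sinh=2.001931; start (x,ẋ)=(0.141800, -0.146700) → end (x,ẋ)=(0.133509, 0.107806)
phase 2: p=0.5022, T=0.489, ωT=1.418393, cosh=2.186291, sinh=1.944188; start (x,ẋ)=(0.133509, 0.107806) → end (x,ẋ)=(-0.231606, -1.843466)

x = -0.2316, ẋ = -1.8435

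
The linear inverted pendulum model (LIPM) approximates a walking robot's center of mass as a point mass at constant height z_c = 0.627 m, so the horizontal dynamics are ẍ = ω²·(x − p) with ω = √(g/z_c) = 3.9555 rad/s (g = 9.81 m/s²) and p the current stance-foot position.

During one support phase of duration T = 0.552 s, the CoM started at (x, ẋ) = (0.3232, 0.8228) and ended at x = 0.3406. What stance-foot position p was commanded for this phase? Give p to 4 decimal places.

p = 0.5791

ωT = 3.9555·0.552 = 2.183436; cosh(ωT) = 4.494704, sinh(ωT) = 4.382050
x(T) = p + (x₀−p)·cosh(ωT) + (ẋ₀/ω)·sinh(ωT) ⇒ p·(1 − cosh) = x(T) − x₀·cosh − (ẋ₀/ω)·sinh
numerator   = 0.3406 − (0.3232)·4.494704 − (0.8228/3.9555)·4.382050 = -2.023617
denominator = 1 − 4.494704 = -3.494704
p = -2.023617 / -3.494704 = 0.5791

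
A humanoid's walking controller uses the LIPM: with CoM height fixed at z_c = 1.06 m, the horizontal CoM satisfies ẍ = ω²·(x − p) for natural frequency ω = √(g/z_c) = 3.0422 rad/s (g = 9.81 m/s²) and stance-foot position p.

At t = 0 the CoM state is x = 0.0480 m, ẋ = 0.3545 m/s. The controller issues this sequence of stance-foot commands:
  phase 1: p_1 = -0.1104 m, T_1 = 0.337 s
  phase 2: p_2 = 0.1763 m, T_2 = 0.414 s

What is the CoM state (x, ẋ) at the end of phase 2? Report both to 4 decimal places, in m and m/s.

x = 0.9829, ẋ = 2.6884

phase 1: p=-0.1104, T=0.337, ωT=1.025221, cosh=1.573215, sinh=1.214498; start (x,ẋ)=(0.048000, 0.354500) → end (x,ẋ)=(0.280320, 1.142952)
phase 2: p=0.1763, T=0.414, ωT=1.259471, cosh=1.903680, sinh=1.619876; start (x,ẋ)=(0.280320, 1.142952) → end (x,ẋ)=(0.982906, 2.688423)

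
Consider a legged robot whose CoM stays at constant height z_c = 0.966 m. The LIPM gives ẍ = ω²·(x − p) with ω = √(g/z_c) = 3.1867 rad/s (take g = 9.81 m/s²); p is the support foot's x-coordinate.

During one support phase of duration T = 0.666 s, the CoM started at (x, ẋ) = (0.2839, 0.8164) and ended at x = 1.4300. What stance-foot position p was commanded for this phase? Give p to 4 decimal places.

ωT = 3.1867·0.666 = 2.122342; cosh(ωT) = 4.235212, sinh(ωT) = 4.115461
x(T) = p + (x₀−p)·cosh(ωT) + (ẋ₀/ω)·sinh(ωT) ⇒ p·(1 − cosh) = x(T) − x₀·cosh − (ẋ₀/ω)·sinh
numerator   = 1.4300 − (0.2839)·4.235212 − (0.8164/3.1867)·4.115461 = -0.826716
denominator = 1 − 4.235212 = -3.235212
p = -0.826716 / -3.235212 = 0.2555

p = 0.2555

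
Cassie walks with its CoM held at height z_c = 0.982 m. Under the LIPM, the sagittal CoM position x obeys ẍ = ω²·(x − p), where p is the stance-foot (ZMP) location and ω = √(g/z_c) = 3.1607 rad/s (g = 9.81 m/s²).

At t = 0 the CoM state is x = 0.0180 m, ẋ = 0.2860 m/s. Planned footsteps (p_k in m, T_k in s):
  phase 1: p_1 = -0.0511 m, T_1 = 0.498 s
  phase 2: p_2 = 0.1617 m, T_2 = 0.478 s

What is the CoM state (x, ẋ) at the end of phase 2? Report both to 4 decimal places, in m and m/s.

phase 1: p=-0.0511, T=0.498, ωT=1.574029, cosh=2.516630, sinh=2.309421; start (x,ẋ)=(0.018000, 0.286000) → end (x,ẋ)=(0.331770, 1.224144)
phase 2: p=0.1617, T=0.478, ωT=1.510815, cosh=2.375575, sinh=2.154845; start (x,ẋ)=(0.331770, 1.224144) → end (x,ẋ)=(1.400289, 4.066362)

x = 1.4003, ẋ = 4.0664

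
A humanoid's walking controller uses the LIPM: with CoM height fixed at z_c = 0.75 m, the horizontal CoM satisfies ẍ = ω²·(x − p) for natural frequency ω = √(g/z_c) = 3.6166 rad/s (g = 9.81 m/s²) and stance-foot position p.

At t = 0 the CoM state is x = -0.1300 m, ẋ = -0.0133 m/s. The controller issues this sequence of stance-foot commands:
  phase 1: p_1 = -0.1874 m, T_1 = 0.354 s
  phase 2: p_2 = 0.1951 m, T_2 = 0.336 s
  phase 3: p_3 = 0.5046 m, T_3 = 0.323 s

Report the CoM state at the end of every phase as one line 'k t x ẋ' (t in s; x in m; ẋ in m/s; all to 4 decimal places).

phase 1: p=-0.1874, T=0.354, ωT=1.280276, cosh=1.937797, sinh=1.659837; start (x,ẋ)=(-0.130000, -0.013300) → end (x,ẋ)=(-0.082274, 0.318798)
phase 2: p=0.1951, T=0.336, ωT=1.215178, cosh=1.833775, sinh=1.537118; start (x,ẋ)=(-0.082274, 0.318798) → end (x,ẋ)=(-0.178048, -0.957361)
phase 3: p=0.5046, T=0.323, ωT=1.168162, cosh=1.763507, sinh=1.452569; start (x,ẋ)=(-0.178048, -0.957361) → end (x,ẋ)=(-1.083768, -5.274507)

1 0.3540 -0.0823 0.3188
2 0.6900 -0.1780 -0.9574
3 1.0130 -1.0838 -5.2745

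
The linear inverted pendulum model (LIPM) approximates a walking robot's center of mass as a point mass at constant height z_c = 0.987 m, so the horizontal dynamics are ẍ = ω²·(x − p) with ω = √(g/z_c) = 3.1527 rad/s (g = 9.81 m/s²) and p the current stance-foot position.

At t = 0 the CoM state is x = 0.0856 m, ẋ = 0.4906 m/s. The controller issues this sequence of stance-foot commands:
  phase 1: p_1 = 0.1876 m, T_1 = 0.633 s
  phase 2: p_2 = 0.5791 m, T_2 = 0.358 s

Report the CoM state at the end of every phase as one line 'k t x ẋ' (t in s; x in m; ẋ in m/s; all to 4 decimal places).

1 0.6330 0.3673 0.6770
2 0.9910 0.5146 0.2318

phase 1: p=0.1876, T=0.633, ωT=1.995659, cosh=3.746487, sinh=3.610563; start (x,ẋ)=(0.085600, 0.490600) → end (x,ẋ)=(0.367308, 0.676958)
phase 2: p=0.5791, T=0.358, ωT=1.128667, cosh=1.707498, sinh=1.384034; start (x,ẋ)=(0.367308, 0.676958) → end (x,ẋ)=(0.514649, 0.231761)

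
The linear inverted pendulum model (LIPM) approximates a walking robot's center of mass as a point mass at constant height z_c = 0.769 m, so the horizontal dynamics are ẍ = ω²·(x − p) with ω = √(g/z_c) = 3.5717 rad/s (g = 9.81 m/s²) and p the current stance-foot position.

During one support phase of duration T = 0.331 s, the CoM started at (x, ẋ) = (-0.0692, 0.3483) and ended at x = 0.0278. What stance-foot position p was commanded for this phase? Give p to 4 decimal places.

ωT = 3.5717·0.331 = 1.182233; cosh(ωT) = 1.784121, sinh(ωT) = 1.477527
x(T) = p + (x₀−p)·cosh(ωT) + (ẋ₀/ω)·sinh(ωT) ⇒ p·(1 − cosh) = x(T) − x₀·cosh − (ẋ₀/ω)·sinh
numerator   = 0.0278 − (-0.0692)·1.784121 − (0.3483/3.5717)·1.477527 = 0.007178
denominator = 1 − 1.784121 = -0.784121
p = 0.007178 / -0.784121 = -0.0092

p = -0.0092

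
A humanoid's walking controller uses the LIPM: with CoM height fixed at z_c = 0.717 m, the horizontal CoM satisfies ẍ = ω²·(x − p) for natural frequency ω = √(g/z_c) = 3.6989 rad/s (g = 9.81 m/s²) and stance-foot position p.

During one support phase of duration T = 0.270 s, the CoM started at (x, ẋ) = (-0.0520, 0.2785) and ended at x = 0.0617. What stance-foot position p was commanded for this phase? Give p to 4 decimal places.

ωT = 3.6989·0.270 = 0.998703; cosh(ωT) = 1.541558, sinh(ωT) = 1.173201
x(T) = p + (x₀−p)·cosh(ωT) + (ẋ₀/ω)·sinh(ωT) ⇒ p·(1 − cosh) = x(T) − x₀·cosh − (ẋ₀/ω)·sinh
numerator   = 0.0617 − (-0.0520)·1.541558 − (0.2785/3.6989)·1.173201 = 0.053528
denominator = 1 − 1.541558 = -0.541558
p = 0.053528 / -0.541558 = -0.0988

p = -0.0988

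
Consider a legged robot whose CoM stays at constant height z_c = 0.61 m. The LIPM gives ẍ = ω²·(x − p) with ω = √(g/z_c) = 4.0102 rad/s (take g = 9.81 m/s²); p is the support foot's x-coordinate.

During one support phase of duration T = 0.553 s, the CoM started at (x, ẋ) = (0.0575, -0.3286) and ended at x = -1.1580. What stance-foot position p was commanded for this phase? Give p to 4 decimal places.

ωT = 4.0102·0.553 = 2.217641; cosh(ωT) = 4.647249, sinh(ωT) = 4.538384
x(T) = p + (x₀−p)·cosh(ωT) + (ẋ₀/ω)·sinh(ωT) ⇒ p·(1 − cosh) = x(T) − x₀·cosh − (ẋ₀/ω)·sinh
numerator   = -1.1580 − (0.0575)·4.647249 − (-0.3286/4.0102)·4.538384 = -1.053337
denominator = 1 − 4.647249 = -3.647249
p = -1.053337 / -3.647249 = 0.2888

p = 0.2888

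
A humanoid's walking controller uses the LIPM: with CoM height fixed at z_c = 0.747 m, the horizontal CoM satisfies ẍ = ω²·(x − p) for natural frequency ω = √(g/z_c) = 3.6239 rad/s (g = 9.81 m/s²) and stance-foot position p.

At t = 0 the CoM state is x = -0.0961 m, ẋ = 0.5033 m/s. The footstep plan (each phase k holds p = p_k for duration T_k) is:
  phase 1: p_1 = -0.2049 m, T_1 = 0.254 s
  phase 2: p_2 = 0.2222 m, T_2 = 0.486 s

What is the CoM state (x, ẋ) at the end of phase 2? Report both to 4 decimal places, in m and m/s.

phase 1: p=-0.2049, T=0.254, ωT=0.920471, cosh=1.454402, sinh=1.056070; start (x,ẋ)=(-0.096100, 0.503300) → end (x,ẋ)=(0.100010, 1.148388)
phase 2: p=0.2222, T=0.486, ωT=1.761215, cosh=2.995671, sinh=2.823835; start (x,ẋ)=(0.100010, 1.148388) → end (x,ẋ)=(0.751011, 2.189782)

x = 0.7510, ẋ = 2.1898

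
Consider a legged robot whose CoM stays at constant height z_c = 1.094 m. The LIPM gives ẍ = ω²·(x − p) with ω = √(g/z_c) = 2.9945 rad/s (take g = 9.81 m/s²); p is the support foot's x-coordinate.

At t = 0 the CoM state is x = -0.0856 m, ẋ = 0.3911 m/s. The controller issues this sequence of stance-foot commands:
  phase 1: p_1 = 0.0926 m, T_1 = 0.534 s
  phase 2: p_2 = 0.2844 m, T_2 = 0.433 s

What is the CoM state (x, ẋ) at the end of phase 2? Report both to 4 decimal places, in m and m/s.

phase 1: p=0.0926, T=0.534, ωT=1.599063, cosh=2.575240, sinh=2.373154; start (x,ẋ)=(-0.085600, 0.391100) → end (x,ẋ)=(-0.056359, -0.259186)
phase 2: p=0.2844, T=0.433, ωT=1.296618, cosh=1.965182, sinh=1.691727; start (x,ẋ)=(-0.056359, -0.259186) → end (x,ẋ)=(-0.531680, -2.235593)

x = -0.5317, ẋ = -2.2356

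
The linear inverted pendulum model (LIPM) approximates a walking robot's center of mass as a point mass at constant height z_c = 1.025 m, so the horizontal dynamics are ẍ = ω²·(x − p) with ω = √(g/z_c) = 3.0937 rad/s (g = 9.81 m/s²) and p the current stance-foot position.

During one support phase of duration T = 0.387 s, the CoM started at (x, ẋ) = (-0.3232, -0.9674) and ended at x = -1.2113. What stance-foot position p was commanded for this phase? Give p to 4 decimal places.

p = 0.1946

ωT = 3.0937·0.387 = 1.197262; cosh(ωT) = 1.806529, sinh(ωT) = 1.504509
x(T) = p + (x₀−p)·cosh(ωT) + (ẋ₀/ω)·sinh(ωT) ⇒ p·(1 − cosh) = x(T) − x₀·cosh − (ẋ₀/ω)·sinh
numerator   = -1.2113 − (-0.3232)·1.806529 − (-0.9674/3.0937)·1.504509 = -0.156970
denominator = 1 − 1.806529 = -0.806529
p = -0.156970 / -0.806529 = 0.1946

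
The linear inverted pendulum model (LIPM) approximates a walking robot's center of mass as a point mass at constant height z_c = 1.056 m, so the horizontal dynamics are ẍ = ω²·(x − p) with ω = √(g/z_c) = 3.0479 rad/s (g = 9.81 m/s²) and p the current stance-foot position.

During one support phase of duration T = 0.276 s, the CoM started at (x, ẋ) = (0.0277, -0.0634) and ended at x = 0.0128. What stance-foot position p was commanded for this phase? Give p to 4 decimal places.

ωT = 3.0479·0.276 = 0.841220; cosh(ωT) = 1.375190, sinh(ωT) = 0.944006
x(T) = p + (x₀−p)·cosh(ωT) + (ẋ₀/ω)·sinh(ωT) ⇒ p·(1 − cosh) = x(T) − x₀·cosh − (ẋ₀/ω)·sinh
numerator   = 0.0128 − (0.0277)·1.375190 − (-0.0634/3.0479)·0.944006 = -0.005656
denominator = 1 − 1.375190 = -0.375190
p = -0.005656 / -0.375190 = 0.0151

p = 0.0151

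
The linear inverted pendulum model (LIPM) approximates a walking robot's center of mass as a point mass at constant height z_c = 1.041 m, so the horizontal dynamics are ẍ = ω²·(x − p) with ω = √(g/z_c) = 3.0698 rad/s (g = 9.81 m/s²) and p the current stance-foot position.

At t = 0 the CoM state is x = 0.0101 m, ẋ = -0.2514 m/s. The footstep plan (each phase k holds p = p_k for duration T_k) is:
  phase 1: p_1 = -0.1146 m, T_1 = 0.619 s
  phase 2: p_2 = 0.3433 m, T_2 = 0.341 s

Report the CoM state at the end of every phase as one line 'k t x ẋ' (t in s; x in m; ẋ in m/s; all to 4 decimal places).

phase 1: p=-0.1146, T=0.619, ωT=1.900206, cosh=3.418405, sinh=3.268868; start (x,ẋ)=(0.010100, -0.251400) → end (x,ẋ)=(0.043973, 0.391949)
phase 2: p=0.3433, T=0.341, ωT=1.046802, cosh=1.599793, sinh=1.248734; start (x,ẋ)=(0.043973, 0.391949) → end (x,ẋ)=(0.023875, -0.520394)

1 0.6190 0.0440 0.3919
2 0.9600 0.0239 -0.5204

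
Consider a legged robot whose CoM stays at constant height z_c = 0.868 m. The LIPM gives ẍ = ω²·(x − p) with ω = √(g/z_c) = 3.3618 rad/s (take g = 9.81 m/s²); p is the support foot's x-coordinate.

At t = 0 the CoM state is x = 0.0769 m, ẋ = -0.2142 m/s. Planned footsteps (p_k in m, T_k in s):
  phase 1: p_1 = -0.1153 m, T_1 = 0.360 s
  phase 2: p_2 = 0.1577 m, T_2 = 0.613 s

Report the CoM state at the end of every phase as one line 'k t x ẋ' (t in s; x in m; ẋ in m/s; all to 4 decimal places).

1 0.3600 0.1383 0.5962
2 0.9730 0.7654 2.1272

phase 1: p=-0.1153, T=0.360, ωT=1.210248, cosh=1.826220, sinh=1.528097; start (x,ẋ)=(0.076900, -0.214200) → end (x,ẋ)=(0.138335, 0.596185)
phase 2: p=0.1577, T=0.613, ωT=2.060783, cosh=3.989736, sinh=3.862382; start (x,ẋ)=(0.138335, 0.596185) → end (x,ẋ)=(0.765399, 2.127181)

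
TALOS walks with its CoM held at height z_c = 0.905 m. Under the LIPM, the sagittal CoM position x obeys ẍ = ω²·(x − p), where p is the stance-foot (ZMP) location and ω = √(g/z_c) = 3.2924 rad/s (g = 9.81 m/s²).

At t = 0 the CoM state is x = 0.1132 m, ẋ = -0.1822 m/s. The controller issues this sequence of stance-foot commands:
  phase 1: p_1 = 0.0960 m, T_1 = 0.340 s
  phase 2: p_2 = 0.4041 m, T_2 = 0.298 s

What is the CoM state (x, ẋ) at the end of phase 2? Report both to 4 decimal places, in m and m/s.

phase 1: p=0.0960, T=0.340, ωT=1.119416, cosh=1.694768, sinh=1.368297; start (x,ẋ)=(0.113200, -0.182200) → end (x,ẋ)=(0.049429, -0.231301)
phase 2: p=0.4041, T=0.298, ωT=0.981135, cosh=1.521184, sinh=1.146299; start (x,ẋ)=(0.049429, -0.231301) → end (x,ẋ)=(-0.215951, -1.690406)

x = -0.2160, ẋ = -1.6904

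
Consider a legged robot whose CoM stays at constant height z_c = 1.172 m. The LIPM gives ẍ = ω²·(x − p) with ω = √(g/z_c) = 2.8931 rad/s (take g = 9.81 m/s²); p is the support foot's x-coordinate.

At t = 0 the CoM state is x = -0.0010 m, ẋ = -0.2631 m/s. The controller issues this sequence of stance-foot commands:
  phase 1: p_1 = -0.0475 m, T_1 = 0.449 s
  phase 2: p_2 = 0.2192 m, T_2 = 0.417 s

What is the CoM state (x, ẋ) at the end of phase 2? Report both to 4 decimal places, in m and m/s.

phase 1: p=-0.0475, T=0.449, ωT=1.299002, cosh=1.969220, sinh=1.696416; start (x,ẋ)=(-0.001000, -0.263100) → end (x,ẋ)=(-0.110204, -0.289884)
phase 2: p=0.2192, T=0.417, ωT=1.206423, cosh=1.820388, sinh=1.521122; start (x,ẋ)=(-0.110204, -0.289884) → end (x,ẋ)=(-0.532858, -1.977330)

x = -0.5329, ẋ = -1.9773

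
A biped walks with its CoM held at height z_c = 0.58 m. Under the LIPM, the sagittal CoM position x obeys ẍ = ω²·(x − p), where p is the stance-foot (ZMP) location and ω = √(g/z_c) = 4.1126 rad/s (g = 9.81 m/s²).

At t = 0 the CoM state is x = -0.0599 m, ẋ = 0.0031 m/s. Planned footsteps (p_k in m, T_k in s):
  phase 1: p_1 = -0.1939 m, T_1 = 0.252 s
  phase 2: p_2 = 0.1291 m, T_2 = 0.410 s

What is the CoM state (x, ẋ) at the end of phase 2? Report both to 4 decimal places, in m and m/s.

phase 1: p=-0.1939, T=0.252, ωT=1.036375, cosh=1.586859, sinh=1.232121; start (x,ẋ)=(-0.059900, 0.003100) → end (x,ẋ)=(0.019668, 0.683927)
phase 2: p=0.1291, T=0.410, ωT=1.686166, cosh=2.791985, sinh=2.606757; start (x,ẋ)=(0.019668, 0.683927) → end (x,ẋ)=(0.257072, 0.736341)

x = 0.2571, ẋ = 0.7363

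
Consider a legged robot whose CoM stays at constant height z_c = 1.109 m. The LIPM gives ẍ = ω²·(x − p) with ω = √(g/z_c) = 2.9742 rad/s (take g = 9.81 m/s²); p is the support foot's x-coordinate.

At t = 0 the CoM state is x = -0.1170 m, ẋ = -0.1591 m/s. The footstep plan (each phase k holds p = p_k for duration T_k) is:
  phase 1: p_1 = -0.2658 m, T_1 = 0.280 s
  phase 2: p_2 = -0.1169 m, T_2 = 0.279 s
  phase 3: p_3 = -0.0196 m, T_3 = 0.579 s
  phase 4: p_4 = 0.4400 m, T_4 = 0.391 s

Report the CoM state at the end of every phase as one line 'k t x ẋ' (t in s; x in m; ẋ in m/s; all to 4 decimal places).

phase 1: p=-0.2658, T=0.280, ωT=0.832776, cosh=1.367267, sinh=0.932427; start (x,ẋ)=(-0.117000, -0.159100) → end (x,ẋ)=(-0.112229, 0.195123)
phase 2: p=-0.1169, T=0.279, ωT=0.829802, cosh=1.364500, sinh=0.928364; start (x,ẋ)=(-0.112229, 0.195123) → end (x,ẋ)=(-0.049621, 0.279142)
phase 3: p=-0.0196, T=0.579, ωT=1.722062, cosh=2.887376, sinh=2.708679; start (x,ẋ)=(-0.049621, 0.279142) → end (x,ẋ)=(0.147940, 0.564134)
phase 4: p=0.4400, T=0.391, ωT=1.162912, cosh=1.755906, sinh=1.443331; start (x,ẋ)=(0.147940, 0.564134) → end (x,ẋ)=(0.200935, -0.263178)

1 0.2800 -0.1122 0.1951
2 0.5590 -0.0496 0.2791
3 1.1380 0.1479 0.5641
4 1.5290 0.2009 -0.2632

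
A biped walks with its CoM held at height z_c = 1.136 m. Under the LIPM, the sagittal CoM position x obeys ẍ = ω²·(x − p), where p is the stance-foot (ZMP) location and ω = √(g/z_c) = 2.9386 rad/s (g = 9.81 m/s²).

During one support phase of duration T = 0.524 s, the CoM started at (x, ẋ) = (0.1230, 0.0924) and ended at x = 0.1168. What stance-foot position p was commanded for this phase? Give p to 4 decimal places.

ωT = 2.9386·0.524 = 1.539826; cosh(ωT) = 2.439099, sinh(ωT) = 2.224681
x(T) = p + (x₀−p)·cosh(ωT) + (ẋ₀/ω)·sinh(ωT) ⇒ p·(1 − cosh) = x(T) − x₀·cosh − (ẋ₀/ω)·sinh
numerator   = 0.1168 − (0.1230)·2.439099 − (0.0924/2.9386)·2.224681 = -0.253161
denominator = 1 − 2.439099 = -1.439099
p = -0.253161 / -1.439099 = 0.1759

p = 0.1759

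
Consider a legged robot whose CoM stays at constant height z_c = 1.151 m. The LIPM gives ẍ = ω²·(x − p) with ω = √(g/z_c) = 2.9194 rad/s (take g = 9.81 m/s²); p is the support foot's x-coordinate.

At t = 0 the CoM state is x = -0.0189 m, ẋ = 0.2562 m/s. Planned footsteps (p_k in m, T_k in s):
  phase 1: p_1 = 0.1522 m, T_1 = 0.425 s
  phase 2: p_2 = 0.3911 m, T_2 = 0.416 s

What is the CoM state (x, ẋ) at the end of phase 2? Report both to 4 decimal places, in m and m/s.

phase 1: p=0.1522, T=0.425, ωT=1.240745, cosh=1.873679, sinh=1.584510; start (x,ẋ)=(-0.018900, 0.256200) → end (x,ẋ)=(-0.029333, -0.311441)
phase 2: p=0.3911, T=0.416, ωT=1.214470, cosh=1.832688, sinh=1.535821; start (x,ẋ)=(-0.029333, -0.311441) → end (x,ẋ)=(-0.543265, -2.455862)

x = -0.5433, ẋ = -2.4559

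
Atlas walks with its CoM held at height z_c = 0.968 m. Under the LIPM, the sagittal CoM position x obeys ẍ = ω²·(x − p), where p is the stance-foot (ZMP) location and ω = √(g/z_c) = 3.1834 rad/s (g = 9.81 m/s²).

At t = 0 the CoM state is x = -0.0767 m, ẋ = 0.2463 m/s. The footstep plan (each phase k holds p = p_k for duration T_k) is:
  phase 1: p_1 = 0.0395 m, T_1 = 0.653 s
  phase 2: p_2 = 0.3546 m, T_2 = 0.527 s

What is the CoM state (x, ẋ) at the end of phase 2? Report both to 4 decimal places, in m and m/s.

x = -1.3513, ẋ = -5.2288

phase 1: p=0.0395, T=0.653, ωT=2.078760, cosh=4.059818, sinh=3.934733; start (x,ẋ)=(-0.076700, 0.246300) → end (x,ẋ)=(-0.127820, -0.455568)
phase 2: p=0.3546, T=0.527, ωT=1.677652, cosh=2.769892, sinh=2.583080; start (x,ẋ)=(-0.127820, -0.455568) → end (x,ẋ)=(-1.351309, -5.228804)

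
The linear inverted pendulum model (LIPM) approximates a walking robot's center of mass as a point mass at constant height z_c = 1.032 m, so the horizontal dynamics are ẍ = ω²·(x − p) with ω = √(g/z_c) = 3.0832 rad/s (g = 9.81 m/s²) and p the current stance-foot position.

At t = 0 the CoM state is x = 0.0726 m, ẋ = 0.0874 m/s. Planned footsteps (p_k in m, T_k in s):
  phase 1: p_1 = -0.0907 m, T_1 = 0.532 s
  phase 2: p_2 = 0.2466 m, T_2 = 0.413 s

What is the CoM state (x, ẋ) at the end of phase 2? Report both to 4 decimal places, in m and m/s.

phase 1: p=-0.0907, T=0.532, ωT=1.640262, cosh=2.675226, sinh=2.481297; start (x,ẋ)=(0.072600, 0.087400) → end (x,ẋ)=(0.416502, 1.483114)
phase 2: p=0.2466, T=0.413, ωT=1.273362, cosh=1.926366, sinh=1.646477; start (x,ẋ)=(0.416502, 1.483114) → end (x,ẋ)=(1.365900, 3.719515)

x = 1.3659, ẋ = 3.7195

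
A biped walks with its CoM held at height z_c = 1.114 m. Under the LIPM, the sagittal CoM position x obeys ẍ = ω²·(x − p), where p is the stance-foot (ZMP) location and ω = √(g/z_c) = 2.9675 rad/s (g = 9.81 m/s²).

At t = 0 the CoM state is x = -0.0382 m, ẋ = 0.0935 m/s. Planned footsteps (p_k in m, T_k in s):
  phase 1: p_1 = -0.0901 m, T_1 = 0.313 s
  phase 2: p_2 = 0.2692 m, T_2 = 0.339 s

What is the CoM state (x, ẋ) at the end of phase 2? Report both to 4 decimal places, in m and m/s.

x = 0.0024, ẋ = -0.4105

phase 1: p=-0.0901, T=0.313, ωT=0.928827, cosh=1.463278, sinh=1.068261; start (x,ẋ)=(-0.038200, 0.093500) → end (x,ẋ)=(0.019503, 0.301343)
phase 2: p=0.2692, T=0.339, ωT=1.005983, cosh=1.550139, sinh=1.184454; start (x,ẋ)=(0.019503, 0.301343) → end (x,ẋ)=(0.002413, -0.410529)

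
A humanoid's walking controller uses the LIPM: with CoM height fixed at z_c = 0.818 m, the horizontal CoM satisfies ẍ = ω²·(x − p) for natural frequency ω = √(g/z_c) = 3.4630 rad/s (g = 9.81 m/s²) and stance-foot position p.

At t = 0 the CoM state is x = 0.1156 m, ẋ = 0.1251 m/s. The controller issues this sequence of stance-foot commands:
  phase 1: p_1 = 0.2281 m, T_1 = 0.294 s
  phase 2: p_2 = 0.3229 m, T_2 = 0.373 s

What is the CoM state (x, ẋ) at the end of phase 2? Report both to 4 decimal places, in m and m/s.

x = -0.2546, ẋ = -1.8587

phase 1: p=0.2281, T=0.294, ωT=1.018122, cosh=1.564632, sinh=1.203359; start (x,ẋ)=(0.115600, 0.125100) → end (x,ẋ)=(0.095550, -0.273078)
phase 2: p=0.3229, T=0.373, ωT=1.291699, cosh=1.956884, sinh=1.682080; start (x,ẋ)=(0.095550, -0.273078) → end (x,ẋ)=(-0.254640, -1.858707)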